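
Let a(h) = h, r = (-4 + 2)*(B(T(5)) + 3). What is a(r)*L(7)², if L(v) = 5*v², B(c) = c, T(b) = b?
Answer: -960400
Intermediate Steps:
r = -16 (r = (-4 + 2)*(5 + 3) = -2*8 = -16)
a(r)*L(7)² = -16*(5*7²)² = -16*(5*49)² = -16*245² = -16*60025 = -960400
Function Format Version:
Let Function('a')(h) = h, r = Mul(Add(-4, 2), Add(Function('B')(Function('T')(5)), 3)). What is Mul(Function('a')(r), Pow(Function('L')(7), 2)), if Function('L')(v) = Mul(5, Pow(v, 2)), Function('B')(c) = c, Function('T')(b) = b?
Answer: -960400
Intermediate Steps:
r = -16 (r = Mul(Add(-4, 2), Add(5, 3)) = Mul(-2, 8) = -16)
Mul(Function('a')(r), Pow(Function('L')(7), 2)) = Mul(-16, Pow(Mul(5, Pow(7, 2)), 2)) = Mul(-16, Pow(Mul(5, 49), 2)) = Mul(-16, Pow(245, 2)) = Mul(-16, 60025) = -960400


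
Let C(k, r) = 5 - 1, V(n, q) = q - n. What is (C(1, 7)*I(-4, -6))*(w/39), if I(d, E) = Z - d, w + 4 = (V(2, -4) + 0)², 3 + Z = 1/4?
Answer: 160/39 ≈ 4.1026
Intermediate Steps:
Z = -11/4 (Z = -3 + 1/4 = -3 + ¼ = -11/4 ≈ -2.7500)
w = 32 (w = -4 + ((-4 - 1*2) + 0)² = -4 + ((-4 - 2) + 0)² = -4 + (-6 + 0)² = -4 + (-6)² = -4 + 36 = 32)
I(d, E) = -11/4 - d
C(k, r) = 4
(C(1, 7)*I(-4, -6))*(w/39) = (4*(-11/4 - 1*(-4)))*(32/39) = (4*(-11/4 + 4))*(32*(1/39)) = (4*(5/4))*(32/39) = 5*(32/39) = 160/39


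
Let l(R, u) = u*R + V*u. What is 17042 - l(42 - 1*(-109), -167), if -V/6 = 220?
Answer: -178181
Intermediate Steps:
V = -1320 (V = -6*220 = -1320)
l(R, u) = -1320*u + R*u (l(R, u) = u*R - 1320*u = R*u - 1320*u = -1320*u + R*u)
17042 - l(42 - 1*(-109), -167) = 17042 - (-167)*(-1320 + (42 - 1*(-109))) = 17042 - (-167)*(-1320 + (42 + 109)) = 17042 - (-167)*(-1320 + 151) = 17042 - (-167)*(-1169) = 17042 - 1*195223 = 17042 - 195223 = -178181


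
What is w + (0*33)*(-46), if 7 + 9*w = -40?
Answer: -47/9 ≈ -5.2222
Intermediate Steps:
w = -47/9 (w = -7/9 + (⅑)*(-40) = -7/9 - 40/9 = -47/9 ≈ -5.2222)
w + (0*33)*(-46) = -47/9 + (0*33)*(-46) = -47/9 + 0*(-46) = -47/9 + 0 = -47/9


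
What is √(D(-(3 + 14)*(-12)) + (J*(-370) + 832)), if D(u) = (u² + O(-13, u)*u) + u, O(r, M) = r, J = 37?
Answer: √26310 ≈ 162.20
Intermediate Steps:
D(u) = u² - 12*u (D(u) = (u² - 13*u) + u = u² - 12*u)
√(D(-(3 + 14)*(-12)) + (J*(-370) + 832)) = √((-(3 + 14)*(-12))*(-12 - (3 + 14)*(-12)) + (37*(-370) + 832)) = √((-17*(-12))*(-12 - 17*(-12)) + (-13690 + 832)) = √((-1*(-204))*(-12 - 1*(-204)) - 12858) = √(204*(-12 + 204) - 12858) = √(204*192 - 12858) = √(39168 - 12858) = √26310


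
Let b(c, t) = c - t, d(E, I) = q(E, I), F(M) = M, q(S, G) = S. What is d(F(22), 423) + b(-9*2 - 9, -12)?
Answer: 7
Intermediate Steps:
d(E, I) = E
d(F(22), 423) + b(-9*2 - 9, -12) = 22 + ((-9*2 - 9) - 1*(-12)) = 22 + ((-18 - 9) + 12) = 22 + (-27 + 12) = 22 - 15 = 7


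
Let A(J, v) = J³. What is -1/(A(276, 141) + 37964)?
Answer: -1/21062540 ≈ -4.7478e-8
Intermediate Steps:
-1/(A(276, 141) + 37964) = -1/(276³ + 37964) = -1/(21024576 + 37964) = -1/21062540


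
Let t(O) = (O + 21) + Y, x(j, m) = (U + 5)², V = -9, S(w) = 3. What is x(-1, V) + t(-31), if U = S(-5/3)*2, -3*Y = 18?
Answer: 105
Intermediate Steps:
Y = -6 (Y = -⅓*18 = -6)
U = 6 (U = 3*2 = 6)
x(j, m) = 121 (x(j, m) = (6 + 5)² = 11² = 121)
t(O) = 15 + O (t(O) = (O + 21) - 6 = (21 + O) - 6 = 15 + O)
x(-1, V) + t(-31) = 121 + (15 - 31) = 121 - 16 = 105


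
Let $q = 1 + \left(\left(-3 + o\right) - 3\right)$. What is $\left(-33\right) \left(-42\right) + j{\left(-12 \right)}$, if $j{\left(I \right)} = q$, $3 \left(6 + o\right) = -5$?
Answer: $\frac{4120}{3} \approx 1373.3$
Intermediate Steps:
$o = - \frac{23}{3}$ ($o = -6 + \frac{1}{3} \left(-5\right) = -6 - \frac{5}{3} = - \frac{23}{3} \approx -7.6667$)
$q = - \frac{38}{3}$ ($q = 1 - \frac{41}{3} = - \frac{38}{3} \approx -12.667$)
$j{\left(I \right)} = - \frac{38}{3}$
$\left(-33\right) \left(-42\right) + j{\left(-12 \right)} = \left(-33\right) \left(-42\right) - \frac{38}{3} = 1386 - \frac{38}{3} = \frac{4120}{3}$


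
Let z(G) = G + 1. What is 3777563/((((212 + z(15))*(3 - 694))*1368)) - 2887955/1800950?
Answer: -62923162106197/38815094458080 ≈ -1.6211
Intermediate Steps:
z(G) = 1 + G
3777563/((((212 + z(15))*(3 - 694))*1368)) - 2887955/1800950 = 3777563/((((212 + (1 + 15))*(3 - 694))*1368)) - 2887955/1800950 = 3777563/((((212 + 16)*(-691))*1368)) - 2887955*1/1800950 = 3777563/(((228*(-691))*1368)) - 577591/360190 = 3777563/((-157548*1368)) - 577591/360190 = 3777563/(-215525664) - 577591/360190 = 3777563*(-1/215525664) - 577591/360190 = -3777563/215525664 - 577591/360190 = -62923162106197/38815094458080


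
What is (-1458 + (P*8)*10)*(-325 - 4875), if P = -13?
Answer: 12989600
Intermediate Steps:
(-1458 + (P*8)*10)*(-325 - 4875) = (-1458 - 13*8*10)*(-325 - 4875) = (-1458 - 104*10)*(-5200) = (-1458 - 1040)*(-5200) = -2498*(-5200) = 12989600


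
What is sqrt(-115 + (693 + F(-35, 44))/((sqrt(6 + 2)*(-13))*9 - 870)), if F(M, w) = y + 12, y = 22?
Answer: sqrt(-604662 - 161460*sqrt(2))/(6*sqrt(145 + 39*sqrt(2))) ≈ 10.752*I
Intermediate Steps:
F(M, w) = 34 (F(M, w) = 22 + 12 = 34)
sqrt(-115 + (693 + F(-35, 44))/((sqrt(6 + 2)*(-13))*9 - 870)) = sqrt(-115 + (693 + 34)/((sqrt(6 + 2)*(-13))*9 - 870)) = sqrt(-115 + 727/((sqrt(8)*(-13))*9 - 870)) = sqrt(-115 + 727/(((2*sqrt(2))*(-13))*9 - 870)) = sqrt(-115 + 727/(-26*sqrt(2)*9 - 870)) = sqrt(-115 + 727/(-234*sqrt(2) - 870)) = sqrt(-115 + 727/(-870 - 234*sqrt(2)))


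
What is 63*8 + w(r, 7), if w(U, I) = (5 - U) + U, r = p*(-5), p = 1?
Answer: 509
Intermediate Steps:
r = -5 (r = 1*(-5) = -5)
w(U, I) = 5
63*8 + w(r, 7) = 63*8 + 5 = 504 + 5 = 509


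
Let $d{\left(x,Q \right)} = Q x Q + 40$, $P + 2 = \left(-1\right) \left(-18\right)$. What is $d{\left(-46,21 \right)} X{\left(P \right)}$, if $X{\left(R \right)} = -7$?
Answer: $141722$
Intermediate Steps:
$P = 16$ ($P = -2 - -18 = -2 + 18 = 16$)
$d{\left(x,Q \right)} = 40 + x Q^{2}$ ($d{\left(x,Q \right)} = x Q^{2} + 40 = 40 + x Q^{2}$)
$d{\left(-46,21 \right)} X{\left(P \right)} = \left(40 - 46 \cdot 21^{2}\right) \left(-7\right) = \left(40 - 20286\right) \left(-7\right) = \left(-20246\right) \left(-7\right) = 141722$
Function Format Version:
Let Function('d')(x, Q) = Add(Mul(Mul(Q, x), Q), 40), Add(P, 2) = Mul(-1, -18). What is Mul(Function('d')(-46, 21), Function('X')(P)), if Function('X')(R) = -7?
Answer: 141722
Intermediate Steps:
P = 16 (P = Add(-2, Mul(-1, -18)) = Add(-2, 18) = 16)
Function('d')(x, Q) = Add(40, Mul(x, Pow(Q, 2))) (Function('d')(x, Q) = Add(Mul(x, Pow(Q, 2)), 40) = Add(40, Mul(x, Pow(Q, 2))))
Mul(Function('d')(-46, 21), Function('X')(P)) = Mul(Add(40, Mul(-46, Pow(21, 2))), -7) = Mul(Add(40, Mul(-46, 441)), -7) = Mul(Add(40, -20286), -7) = Mul(-20246, -7) = 141722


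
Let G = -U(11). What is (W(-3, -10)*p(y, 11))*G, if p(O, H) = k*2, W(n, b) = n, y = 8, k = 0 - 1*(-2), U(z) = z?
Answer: 132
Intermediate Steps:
k = 2 (k = 0 + 2 = 2)
p(O, H) = 4 (p(O, H) = 2*2 = 4)
G = -11 (G = -1*11 = -11)
(W(-3, -10)*p(y, 11))*G = -3*4*(-11) = -12*(-11) = 132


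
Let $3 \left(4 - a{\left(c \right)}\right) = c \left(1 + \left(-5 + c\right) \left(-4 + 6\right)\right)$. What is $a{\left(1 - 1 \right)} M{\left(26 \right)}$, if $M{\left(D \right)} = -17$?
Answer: $-68$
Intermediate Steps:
$a{\left(c \right)} = 4 - \frac{c \left(-9 + 2 c\right)}{3}$ ($a{\left(c \right)} = 4 - \frac{c \left(1 + \left(-5 + c\right) \left(-4 + 6\right)\right)}{3} = 4 - \frac{c \left(1 + \left(-5 + c\right) 2\right)}{3} = 4 - \frac{c \left(1 + \left(-10 + 2 c\right)\right)}{3} = 4 - \frac{c \left(-9 + 2 c\right)}{3}$)
$a{\left(1 - 1 \right)} M{\left(26 \right)} = \left(4 + 3 \left(1 - 1\right) - \frac{2 \left(1 - 1\right)^{2}}{3}\right) \left(-17\right) = \left(4 + 3 \cdot 0 - \frac{2 \cdot 0^{2}}{3}\right) \left(-17\right) = \left(4 + 0 - 0\right) \left(-17\right) = \left(4 + 0 + 0\right) \left(-17\right) = 4 \left(-17\right) = -68$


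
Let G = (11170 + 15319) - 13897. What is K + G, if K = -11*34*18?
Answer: 5860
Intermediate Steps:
K = -6732 (K = -374*18 = -6732)
G = 12592 (G = 26489 - 13897 = 12592)
K + G = -6732 + 12592 = 5860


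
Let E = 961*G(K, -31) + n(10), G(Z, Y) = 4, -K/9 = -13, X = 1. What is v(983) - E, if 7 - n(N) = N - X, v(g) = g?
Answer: -2859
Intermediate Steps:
K = 117 (K = -9*(-13) = 117)
n(N) = 8 - N (n(N) = 7 - (N - 1*1) = 7 - (N - 1) = 7 - (-1 + N) = 7 + (1 - N) = 8 - N)
E = 3842 (E = 961*4 + (8 - 1*10) = 3844 + (8 - 10) = 3844 - 2 = 3842)
v(983) - E = 983 - 1*3842 = 983 - 3842 = -2859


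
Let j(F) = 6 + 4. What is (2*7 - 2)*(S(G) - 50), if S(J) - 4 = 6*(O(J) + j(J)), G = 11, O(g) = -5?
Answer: -192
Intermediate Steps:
j(F) = 10
S(J) = 34 (S(J) = 4 + 6*(-5 + 10) = 4 + 6*5 = 4 + 30 = 34)
(2*7 - 2)*(S(G) - 50) = (2*7 - 2)*(34 - 50) = (14 - 2)*(-16) = 12*(-16) = -192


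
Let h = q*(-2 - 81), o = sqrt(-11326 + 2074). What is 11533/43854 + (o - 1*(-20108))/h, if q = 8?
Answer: -54634895/1819941 - 3*I*sqrt(257)/332 ≈ -30.02 - 0.14486*I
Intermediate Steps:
o = 6*I*sqrt(257) (o = sqrt(-9252) = 6*I*sqrt(257) ≈ 96.187*I)
h = -664 (h = 8*(-2 - 81) = 8*(-83) = -664)
11533/43854 + (o - 1*(-20108))/h = 11533/43854 + (6*I*sqrt(257) - 1*(-20108))/(-664) = 11533*(1/43854) + (6*I*sqrt(257) + 20108)*(-1/664) = 11533/43854 + (20108 + 6*I*sqrt(257))*(-1/664) = 11533/43854 + (-5027/166 - 3*I*sqrt(257)/332) = -54634895/1819941 - 3*I*sqrt(257)/332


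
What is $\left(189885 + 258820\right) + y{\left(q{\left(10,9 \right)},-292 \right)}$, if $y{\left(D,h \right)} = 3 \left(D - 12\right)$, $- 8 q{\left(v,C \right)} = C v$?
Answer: $\frac{1794541}{4} \approx 4.4864 \cdot 10^{5}$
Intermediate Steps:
$q{\left(v,C \right)} = - \frac{C v}{8}$
$y{\left(D,h \right)} = -36 + 3 D$ ($y{\left(D,h \right)} = 3 \left(-12 + D\right) = -36 + 3 D$)
$\left(189885 + 258820\right) + y{\left(q{\left(10,9 \right)},-292 \right)} = \left(189885 + 258820\right) - \left(36 - 3 \left(\left(- \frac{1}{8}\right) 9 \cdot 10\right)\right) = 448705 + \left(-36 + 3 \left(- \frac{45}{4}\right)\right) = 448705 - \frac{279}{4} = \frac{1794541}{4}$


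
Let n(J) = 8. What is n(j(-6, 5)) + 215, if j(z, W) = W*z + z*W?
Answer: 223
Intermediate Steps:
j(z, W) = 2*W*z (j(z, W) = W*z + W*z = 2*W*z)
n(j(-6, 5)) + 215 = 8 + 215 = 223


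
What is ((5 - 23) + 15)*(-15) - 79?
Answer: -34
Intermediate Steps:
((5 - 23) + 15)*(-15) - 79 = (-18 + 15)*(-15) - 79 = -3*(-15) - 79 = 45 - 79 = -34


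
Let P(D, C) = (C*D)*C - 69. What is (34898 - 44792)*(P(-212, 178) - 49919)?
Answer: 66952658424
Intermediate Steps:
P(D, C) = -69 + D*C**2 (P(D, C) = D*C**2 - 69 = -69 + D*C**2)
(34898 - 44792)*(P(-212, 178) - 49919) = (34898 - 44792)*((-69 - 212*178**2) - 49919) = -9894*((-69 - 212*31684) - 49919) = -9894*((-69 - 6717008) - 49919) = -9894*(-6717077 - 49919) = -9894*(-6766996) = 66952658424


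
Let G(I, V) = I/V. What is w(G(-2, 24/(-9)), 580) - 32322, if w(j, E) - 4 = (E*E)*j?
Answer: 219982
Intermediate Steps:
w(j, E) = 4 + j*E² (w(j, E) = 4 + (E*E)*j = 4 + E²*j = 4 + j*E²)
w(G(-2, 24/(-9)), 580) - 32322 = (4 - 2/(24/(-9))*580²) - 32322 = (4 - 2/(24*(-⅑))*336400) - 32322 = (4 - 2/(-8/3)*336400) - 32322 = (4 - 2*(-3/8)*336400) - 32322 = (4 + (¾)*336400) - 32322 = (4 + 252300) - 32322 = 252304 - 32322 = 219982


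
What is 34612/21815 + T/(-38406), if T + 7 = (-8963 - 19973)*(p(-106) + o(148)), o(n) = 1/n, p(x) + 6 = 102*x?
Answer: -252614097658181/30999594930 ≈ -8148.9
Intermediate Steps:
p(x) = -6 + 102*x
T = 11582089483/37 (T = -7 + (-8963 - 19973)*((-6 + 102*(-106)) + 1/148) = -7 - 28936*((-6 - 10812) + 1/148) = -7 - 28936*(-10818 + 1/148) = -7 - 28936*(-1601063/148) = -7 + 11582089742/37 = 11582089483/37 ≈ 3.1303e+8)
34612/21815 + T/(-38406) = 34612/21815 + (11582089483/37)/(-38406) = 34612*(1/21815) + (11582089483/37)*(-1/38406) = 34612/21815 - 11582089483/1421022 = -252614097658181/30999594930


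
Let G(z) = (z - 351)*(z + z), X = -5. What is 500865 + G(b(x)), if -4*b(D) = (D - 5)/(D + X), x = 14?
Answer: 4008325/8 ≈ 5.0104e+5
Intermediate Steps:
b(D) = -¼ (b(D) = -(D - 5)/(4*(D - 5)) = -(-5 + D)/(4*(-5 + D)) = -¼*1 = -¼)
G(z) = 2*z*(-351 + z) (G(z) = (-351 + z)*(2*z) = 2*z*(-351 + z))
500865 + G(b(x)) = 500865 + 2*(-¼)*(-351 - ¼) = 500865 + 2*(-¼)*(-1405/4) = 500865 + 1405/8 = 4008325/8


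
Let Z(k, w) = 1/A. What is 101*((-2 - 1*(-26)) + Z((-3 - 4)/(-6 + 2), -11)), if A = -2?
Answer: 4747/2 ≈ 2373.5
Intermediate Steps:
Z(k, w) = -½ (Z(k, w) = 1/(-2) = -½)
101*((-2 - 1*(-26)) + Z((-3 - 4)/(-6 + 2), -11)) = 101*((-2 - 1*(-26)) - ½) = 101*((-2 + 26) - ½) = 101*(24 - ½) = 101*(47/2) = 4747/2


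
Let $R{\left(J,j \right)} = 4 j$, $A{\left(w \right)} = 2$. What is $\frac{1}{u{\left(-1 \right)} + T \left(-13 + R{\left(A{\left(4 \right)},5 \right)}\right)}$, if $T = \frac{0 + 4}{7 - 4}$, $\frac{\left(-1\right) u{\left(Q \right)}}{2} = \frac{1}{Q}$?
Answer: $\frac{3}{34} \approx 0.088235$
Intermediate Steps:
$u{\left(Q \right)} = - \frac{2}{Q}$
$T = \frac{4}{3} \approx 1.3333$
$\frac{1}{u{\left(-1 \right)} + T \left(-13 + R{\left(A{\left(4 \right)},5 \right)}\right)} = \frac{1}{- \frac{2}{-1} + \frac{4 \left(-13 + 4 \cdot 5\right)}{3}} = \frac{1}{\left(-2\right) \left(-1\right) + \frac{4 \left(-13 + 20\right)}{3}} = \frac{1}{2 + \frac{4}{3} \cdot 7} = \frac{1}{2 + \frac{28}{3}} = \frac{1}{\frac{34}{3}} = \frac{3}{34}$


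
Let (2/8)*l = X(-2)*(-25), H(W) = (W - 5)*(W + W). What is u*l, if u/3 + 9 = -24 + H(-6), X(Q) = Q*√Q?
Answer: 59400*I*√2 ≈ 84004.0*I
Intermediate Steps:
H(W) = 2*W*(-5 + W) (H(W) = (-5 + W)*(2*W) = 2*W*(-5 + W))
X(Q) = Q^(3/2)
u = 297 (u = -27 + 3*(-24 + 2*(-6)*(-5 - 6)) = -27 + 3*(-24 + 2*(-6)*(-11)) = -27 + 3*(-24 + 132) = -27 + 3*108 = -27 + 324 = 297)
l = 200*I*√2 (l = 4*((-2)^(3/2)*(-25)) = 4*(-2*I*√2*(-25)) = 4*(50*I*√2) = 200*I*√2 ≈ 282.84*I)
u*l = 297*(200*I*√2) = 59400*I*√2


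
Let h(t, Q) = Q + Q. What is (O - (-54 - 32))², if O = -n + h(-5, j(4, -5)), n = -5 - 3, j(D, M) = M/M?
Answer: 9216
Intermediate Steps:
j(D, M) = 1
h(t, Q) = 2*Q
n = -8
O = 10 (O = -1*(-8) + 2*1 = 8 + 2 = 10)
(O - (-54 - 32))² = (10 - (-54 - 32))² = (10 - 1*(-86))² = (10 + 86)² = 96² = 9216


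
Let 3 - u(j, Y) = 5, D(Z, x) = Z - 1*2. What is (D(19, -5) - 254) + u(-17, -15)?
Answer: -239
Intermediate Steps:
D(Z, x) = -2 + Z (D(Z, x) = Z - 2 = -2 + Z)
u(j, Y) = -2 (u(j, Y) = 3 - 1*5 = 3 - 5 = -2)
(D(19, -5) - 254) + u(-17, -15) = ((-2 + 19) - 254) - 2 = (17 - 254) - 2 = -237 - 2 = -239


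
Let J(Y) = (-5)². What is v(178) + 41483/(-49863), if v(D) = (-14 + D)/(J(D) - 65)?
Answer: -2459213/498630 ≈ -4.9319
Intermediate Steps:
J(Y) = 25
v(D) = 7/20 - D/40 (v(D) = (-14 + D)/(25 - 65) = (-14 + D)/(-40) = (-14 + D)*(-1/40) = 7/20 - D/40)
v(178) + 41483/(-49863) = (7/20 - 1/40*178) + 41483/(-49863) = (7/20 - 89/20) + 41483*(-1/49863) = -41/10 - 41483/49863 = -2459213/498630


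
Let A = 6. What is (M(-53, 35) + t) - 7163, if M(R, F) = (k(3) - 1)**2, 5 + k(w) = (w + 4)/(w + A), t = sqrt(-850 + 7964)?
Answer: -577994/81 + sqrt(7114) ≈ -7051.4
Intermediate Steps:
t = sqrt(7114) ≈ 84.344
k(w) = -5 + (4 + w)/(6 + w) (k(w) = -5 + (w + 4)/(w + 6) = -5 + (4 + w)/(6 + w))
M(R, F) = 2209/81 (M(R, F) = (2*(-13 - 2*3)/(6 + 3) - 1)**2 = (2*(-13 - 6)/9 - 1)**2 = (2*(1/9)*(-19) - 1)**2 = (-38/9 - 1)**2 = (-47/9)**2 = 2209/81)
(M(-53, 35) + t) - 7163 = (2209/81 + sqrt(7114)) - 7163 = -577994/81 + sqrt(7114)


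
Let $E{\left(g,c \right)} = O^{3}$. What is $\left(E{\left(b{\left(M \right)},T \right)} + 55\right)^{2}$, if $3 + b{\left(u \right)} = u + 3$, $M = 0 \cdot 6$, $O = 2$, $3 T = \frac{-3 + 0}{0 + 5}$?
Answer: $3969$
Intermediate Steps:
$T = - \frac{1}{5}$ ($T = \frac{\left(-3 + 0\right) \frac{1}{0 + 5}}{3} = \frac{\left(-3\right) \frac{1}{5}}{3} = \frac{1}{3} \left(- \frac{3}{5}\right) = - \frac{1}{5} \approx -0.2$)
$M = 0$
$b{\left(u \right)} = u$ ($b{\left(u \right)} = -3 + \left(u + 3\right) = -3 + \left(3 + u\right) = u$)
$E{\left(g,c \right)} = 8$ ($E{\left(g,c \right)} = 2^{3} = 8$)
$\left(E{\left(b{\left(M \right)},T \right)} + 55\right)^{2} = \left(8 + 55\right)^{2} = 63^{2} = 3969$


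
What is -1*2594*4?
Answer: -10376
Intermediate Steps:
-1*2594*4 = -2594*4 = -10376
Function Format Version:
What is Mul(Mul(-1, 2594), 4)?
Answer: -10376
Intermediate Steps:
Mul(Mul(-1, 2594), 4) = Mul(-2594, 4) = -10376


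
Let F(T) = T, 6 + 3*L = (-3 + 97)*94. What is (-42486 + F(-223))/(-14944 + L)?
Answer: 128127/36002 ≈ 3.5589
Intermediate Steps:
L = 8830/3 (L = -2 + ((-3 + 97)*94)/3 = -2 + (94*94)/3 = -2 + (⅓)*8836 = -2 + 8836/3 = 8830/3 ≈ 2943.3)
(-42486 + F(-223))/(-14944 + L) = (-42486 - 223)/(-14944 + 8830/3) = -42709/(-36002/3) = -42709*(-3/36002) = 128127/36002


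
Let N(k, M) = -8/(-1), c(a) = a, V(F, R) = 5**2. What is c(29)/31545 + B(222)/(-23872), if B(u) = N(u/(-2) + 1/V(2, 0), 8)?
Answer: 54991/94130280 ≈ 0.00058420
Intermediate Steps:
V(F, R) = 25
N(k, M) = 8 (N(k, M) = -8*(-1) = 8)
B(u) = 8
c(29)/31545 + B(222)/(-23872) = 29/31545 + 8/(-23872) = 29*(1/31545) + 8*(-1/23872) = 29/31545 - 1/2984 = 54991/94130280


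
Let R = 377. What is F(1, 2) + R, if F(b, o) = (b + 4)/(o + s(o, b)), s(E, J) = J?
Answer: 1136/3 ≈ 378.67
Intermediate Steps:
F(b, o) = (4 + b)/(b + o) (F(b, o) = (b + 4)/(o + b) = (4 + b)/(b + o))
F(1, 2) + R = (4 + 1)/(1 + 2) + 377 = 5/3 + 377 = 1136/3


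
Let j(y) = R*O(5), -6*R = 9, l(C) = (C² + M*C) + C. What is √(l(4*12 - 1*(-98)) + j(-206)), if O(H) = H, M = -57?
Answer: √52530/2 ≈ 114.60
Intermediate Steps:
l(C) = C² - 56*C (l(C) = (C² - 57*C) + C = C² - 56*C)
R = -3/2 (R = -⅙*9 = -3/2 ≈ -1.5000)
j(y) = -15/2 (j(y) = -3/2*5 = -15/2)
√(l(4*12 - 1*(-98)) + j(-206)) = √((4*12 - 1*(-98))*(-56 + (4*12 - 1*(-98))) - 15/2) = √((48 + 98)*(-56 + (48 + 98)) - 15/2) = √(146*(-56 + 146) - 15/2) = √(146*90 - 15/2) = √(13140 - 15/2) = √(26265/2) = √52530/2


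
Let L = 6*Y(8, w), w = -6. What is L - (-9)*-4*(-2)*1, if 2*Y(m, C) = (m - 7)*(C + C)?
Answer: 36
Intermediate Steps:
Y(m, C) = C*(-7 + m) (Y(m, C) = ((m - 7)*(C + C))/2 = ((-7 + m)*(2*C))/2 = (2*C*(-7 + m))/2 = C*(-7 + m))
L = -36 (L = 6*(-6*(-7 + 8)) = 6*(-6*1) = 6*(-6) = -36)
L - (-9)*-4*(-2)*1 = -36 - (-9)*-4*(-2)*1 = -36 - (-9)*8*1 = -36 - (-9)*8 = -36 - 1*(-72) = -36 + 72 = 36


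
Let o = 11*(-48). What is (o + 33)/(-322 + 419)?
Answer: -495/97 ≈ -5.1031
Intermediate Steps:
o = -528
(o + 33)/(-322 + 419) = (-528 + 33)/(-322 + 419) = -495/97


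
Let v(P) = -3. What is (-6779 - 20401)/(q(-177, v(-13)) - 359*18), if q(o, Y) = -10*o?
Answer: 2265/391 ≈ 5.7928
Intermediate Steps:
(-6779 - 20401)/(q(-177, v(-13)) - 359*18) = (-6779 - 20401)/(-10*(-177) - 359*18) = -27180/(1770 - 6462) = -27180/(-4692) = -27180*(-1/4692) = 2265/391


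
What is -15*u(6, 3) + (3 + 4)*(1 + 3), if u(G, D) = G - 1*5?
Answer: 13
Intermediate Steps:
u(G, D) = -5 + G (u(G, D) = G - 5 = -5 + G)
-15*u(6, 3) + (3 + 4)*(1 + 3) = -15*(-5 + 6) + (3 + 4)*(1 + 3) = -15*1 + 7*4 = -15 + 28 = 13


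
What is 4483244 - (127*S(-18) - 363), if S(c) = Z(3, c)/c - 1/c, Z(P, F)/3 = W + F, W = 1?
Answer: 40349161/9 ≈ 4.4832e+6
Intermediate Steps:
Z(P, F) = 3 + 3*F (Z(P, F) = 3*(1 + F) = 3 + 3*F)
S(c) = -1/c + (3 + 3*c)/c (S(c) = (3 + 3*c)/c - 1/c = -1/c + (3 + 3*c)/c)
4483244 - (127*S(-18) - 363) = 4483244 - (127*(3 + 2/(-18)) - 363) = 4483244 - (127*(3 + 2*(-1/18)) - 363) = 4483244 - (127*(3 - ⅑) - 363) = 4483244 - (127*(26/9) - 363) = 4483244 - (3302/9 - 363) = 4483244 - 1*35/9 = 4483244 - 35/9 = 40349161/9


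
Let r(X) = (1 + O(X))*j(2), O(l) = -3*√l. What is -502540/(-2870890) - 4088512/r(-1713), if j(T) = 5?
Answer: 2*(-586883285149*I + 376905*√1713)/(1435445*(I + 3*√1713)) ≈ -52.861 - 6585.2*I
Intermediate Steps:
r(X) = 5 - 15*√X (r(X) = (1 - 3*√X)*5 = 5 - 15*√X)
-502540/(-2870890) - 4088512/r(-1713) = -502540/(-2870890) - 4088512/(5 - 15*I*√1713) = -502540*(-1/2870890) - 4088512/(5 - 15*I*√1713) = 50254/287089 - 4088512/(5 - 15*I*√1713)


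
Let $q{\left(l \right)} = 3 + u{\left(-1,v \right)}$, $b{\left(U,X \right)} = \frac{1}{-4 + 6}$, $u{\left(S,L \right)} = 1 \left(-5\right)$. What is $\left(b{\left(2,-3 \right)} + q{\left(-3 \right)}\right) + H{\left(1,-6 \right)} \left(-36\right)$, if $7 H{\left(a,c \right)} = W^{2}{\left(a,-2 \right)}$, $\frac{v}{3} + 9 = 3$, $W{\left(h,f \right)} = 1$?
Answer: $- \frac{93}{14} \approx -6.6429$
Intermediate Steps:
$v = -18$ ($v = -27 + 3 \cdot 3 = -27 + 9 = -18$)
$u{\left(S,L \right)} = -5$
$H{\left(a,c \right)} = \frac{1}{7}$ ($H{\left(a,c \right)} = \frac{1^{2}}{7} = \frac{1}{7} \cdot 1 = \frac{1}{7}$)
$b{\left(U,X \right)} = \frac{1}{2}$
$q{\left(l \right)} = -2$ ($q{\left(l \right)} = 3 - 5 = -2$)
$\left(b{\left(2,-3 \right)} + q{\left(-3 \right)}\right) + H{\left(1,-6 \right)} \left(-36\right) = \left(\frac{1}{2} - 2\right) + \frac{1}{7} \left(-36\right) = - \frac{3}{2} - \frac{36}{7} = - \frac{93}{14}$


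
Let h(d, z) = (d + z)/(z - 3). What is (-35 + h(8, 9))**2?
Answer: 37249/36 ≈ 1034.7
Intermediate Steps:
h(d, z) = (d + z)/(-3 + z)
(-35 + h(8, 9))**2 = (-35 + (8 + 9)/(-3 + 9))**2 = (-35 + 17/6)**2 = (-193/6)**2 = 37249/36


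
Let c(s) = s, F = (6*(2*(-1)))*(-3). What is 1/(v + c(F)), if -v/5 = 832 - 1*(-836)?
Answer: -1/8304 ≈ -0.00012042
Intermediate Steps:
F = 36 (F = (6*(-2))*(-3) = -12*(-3) = 36)
v = -8340 (v = -5*(832 - 1*(-836)) = -5*(832 + 836) = -5*1668 = -8340)
1/(v + c(F)) = 1/(-8340 + 36) = 1/(-8304) = -1/8304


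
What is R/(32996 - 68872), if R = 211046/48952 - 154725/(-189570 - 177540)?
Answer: -1417519921/10745321643312 ≈ -0.00013192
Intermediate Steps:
R = 1417519921/299512812 (R = 211046*(1/48952) - 154725/(-367110) = 105523/24476 - 154725*(-1/367110) = 105523/24476 + 10315/24474 = 1417519921/299512812 ≈ 4.7327)
R/(32996 - 68872) = 1417519921/(299512812*(32996 - 68872)) = (1417519921/299512812)/(-35876) = (1417519921/299512812)*(-1/35876) = -1417519921/10745321643312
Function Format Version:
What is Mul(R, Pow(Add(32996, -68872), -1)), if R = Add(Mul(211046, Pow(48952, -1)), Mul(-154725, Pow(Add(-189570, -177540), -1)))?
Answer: Rational(-1417519921, 10745321643312) ≈ -0.00013192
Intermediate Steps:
R = Rational(1417519921, 299512812) (R = Add(Mul(211046, Rational(1, 48952)), Mul(-154725, Pow(-367110, -1))) = Add(Rational(105523, 24476), Mul(-154725, Rational(-1, 367110))) = Add(Rational(105523, 24476), Rational(10315, 24474)) = Rational(1417519921, 299512812) ≈ 4.7327)
Mul(R, Pow(Add(32996, -68872), -1)) = Mul(Rational(1417519921, 299512812), Pow(Add(32996, -68872), -1)) = Mul(Rational(1417519921, 299512812), Pow(-35876, -1)) = Mul(Rational(1417519921, 299512812), Rational(-1, 35876)) = Rational(-1417519921, 10745321643312)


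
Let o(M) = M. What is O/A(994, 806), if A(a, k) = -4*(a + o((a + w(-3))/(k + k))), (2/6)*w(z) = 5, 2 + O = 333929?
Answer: -134572581/1603337 ≈ -83.933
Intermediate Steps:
O = 333927 (O = -2 + 333929 = 333927)
w(z) = 15 (w(z) = 3*5 = 15)
A(a, k) = -4*a - 2*(15 + a)/k (A(a, k) = -4*(a + (a + 15)/(k + k)) = -4*(a + (15 + a)/((2*k))) = -4*(a + (15 + a)*(1/(2*k))) = -4*(a + (15 + a)/(2*k)) = -4*a - 2*(15 + a)/k)
O/A(994, 806) = 333927/((2*(-15 - 1*994 - 2*994*806)/806)) = 333927/((2*(1/806)*(-15 - 994 - 1602328))) = 333927/((2*(1/806)*(-1603337))) = 333927/(-1603337/403) = 333927*(-403/1603337) = -134572581/1603337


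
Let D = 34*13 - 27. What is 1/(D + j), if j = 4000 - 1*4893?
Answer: -1/478 ≈ -0.0020920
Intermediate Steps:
j = -893 (j = 4000 - 4893 = -893)
D = 415 (D = 442 - 27 = 415)
1/(D + j) = 1/(415 - 893) = 1/(-478) = -1/478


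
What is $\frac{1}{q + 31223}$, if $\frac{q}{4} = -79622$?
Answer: $- \frac{1}{287265} \approx -3.4811 \cdot 10^{-6}$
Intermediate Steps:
$q = -318488$ ($q = 4 \left(-79622\right) = -318488$)
$\frac{1}{q + 31223} = \frac{1}{-318488 + 31223} = \frac{1}{-287265} = - \frac{1}{287265}$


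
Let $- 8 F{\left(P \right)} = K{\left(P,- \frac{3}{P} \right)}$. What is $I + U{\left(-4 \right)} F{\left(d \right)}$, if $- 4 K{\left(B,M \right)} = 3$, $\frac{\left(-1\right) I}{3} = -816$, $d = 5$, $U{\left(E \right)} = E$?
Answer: $\frac{19581}{8} \approx 2447.6$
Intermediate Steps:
$I = 2448$ ($I = \left(-3\right) \left(-816\right) = 2448$)
$K{\left(B,M \right)} = - \frac{3}{4}$ ($K{\left(B,M \right)} = \left(- \frac{1}{4}\right) 3 = - \frac{3}{4}$)
$F{\left(P \right)} = \frac{3}{32}$ ($F{\left(P \right)} = \left(- \frac{1}{8}\right) \left(- \frac{3}{4}\right) = \frac{3}{32}$)
$I + U{\left(-4 \right)} F{\left(d \right)} = 2448 - \frac{3}{8} = \frac{19581}{8}$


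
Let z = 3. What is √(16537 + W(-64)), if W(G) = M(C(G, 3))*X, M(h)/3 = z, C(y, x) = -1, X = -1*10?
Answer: √16447 ≈ 128.25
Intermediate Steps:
X = -10
M(h) = 9 (M(h) = 3*3 = 9)
W(G) = -90 (W(G) = 9*(-10) = -90)
√(16537 + W(-64)) = √(16537 - 90) = √16447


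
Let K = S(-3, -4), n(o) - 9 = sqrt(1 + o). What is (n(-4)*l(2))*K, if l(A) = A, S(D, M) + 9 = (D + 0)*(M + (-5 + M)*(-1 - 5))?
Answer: -2862 - 318*I*sqrt(3) ≈ -2862.0 - 550.79*I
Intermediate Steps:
n(o) = 9 + sqrt(1 + o)
S(D, M) = -9 + D*(30 - 5*M) (S(D, M) = -9 + (D + 0)*(M + (-5 + M)*(-1 - 5)) = -9 + D*(M + (-5 + M)*(-6)) = -9 + D*(M + (30 - 6*M)) = -9 + D*(30 - 5*M))
K = -159 (K = -9 + 30*(-3) - 5*(-3)*(-4) = -9 - 90 - 60 = -159)
(n(-4)*l(2))*K = ((9 + sqrt(1 - 4))*2)*(-159) = ((9 + sqrt(-3))*2)*(-159) = ((9 + I*sqrt(3))*2)*(-159) = (18 + 2*I*sqrt(3))*(-159) = -2862 - 318*I*sqrt(3)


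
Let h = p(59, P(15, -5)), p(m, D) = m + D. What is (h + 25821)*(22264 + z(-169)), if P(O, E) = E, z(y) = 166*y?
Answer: -149816250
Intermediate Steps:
p(m, D) = D + m
h = 54 (h = -5 + 59 = 54)
(h + 25821)*(22264 + z(-169)) = (54 + 25821)*(22264 + 166*(-169)) = 25875*(22264 - 28054) = 25875*(-5790) = -149816250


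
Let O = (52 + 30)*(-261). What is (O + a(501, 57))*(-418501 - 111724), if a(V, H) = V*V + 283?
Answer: -121889183450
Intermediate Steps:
a(V, H) = 283 + V² (a(V, H) = V² + 283 = 283 + V²)
O = -21402 (O = 82*(-261) = -21402)
(O + a(501, 57))*(-418501 - 111724) = (-21402 + (283 + 501²))*(-418501 - 111724) = (-21402 + (283 + 251001))*(-530225) = (-21402 + 251284)*(-530225) = 229882*(-530225) = -121889183450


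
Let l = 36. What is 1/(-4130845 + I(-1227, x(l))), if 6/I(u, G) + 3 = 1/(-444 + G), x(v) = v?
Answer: -1225/5060287573 ≈ -2.4208e-7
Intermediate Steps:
I(u, G) = 6/(-3 + 1/(-444 + G))
1/(-4130845 + I(-1227, x(l))) = 1/(-4130845 + 6*(444 - 1*36)/(-1333 + 3*36)) = 1/(-4130845 + 6*(444 - 36)/(-1333 + 108)) = 1/(-4130845 + 6*408/(-1225)) = 1/(-4130845 + 6*(-1/1225)*408) = 1/(-4130845 - 2448/1225) = 1/(-5060287573/1225) = -1225/5060287573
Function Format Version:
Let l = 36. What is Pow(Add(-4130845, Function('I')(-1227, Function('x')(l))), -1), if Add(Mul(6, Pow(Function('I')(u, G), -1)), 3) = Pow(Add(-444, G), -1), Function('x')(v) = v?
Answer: Rational(-1225, 5060287573) ≈ -2.4208e-7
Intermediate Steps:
Function('I')(u, G) = Mul(6, Pow(Add(-3, Pow(Add(-444, G), -1)), -1))
Pow(Add(-4130845, Function('I')(-1227, Function('x')(l))), -1) = Pow(Add(-4130845, Mul(6, Pow(Add(-1333, Mul(3, 36)), -1), Add(444, Mul(-1, 36)))), -1) = Pow(Add(-4130845, Mul(6, Pow(Add(-1333, 108), -1), Add(444, -36))), -1) = Pow(Add(-4130845, Mul(6, Pow(-1225, -1), 408)), -1) = Pow(Add(-4130845, Mul(6, Rational(-1, 1225), 408)), -1) = Pow(Add(-4130845, Rational(-2448, 1225)), -1) = Pow(Rational(-5060287573, 1225), -1) = Rational(-1225, 5060287573)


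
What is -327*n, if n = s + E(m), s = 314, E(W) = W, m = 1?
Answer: -103005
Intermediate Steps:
n = 315 (n = 314 + 1 = 315)
-327*n = -327*315 = -103005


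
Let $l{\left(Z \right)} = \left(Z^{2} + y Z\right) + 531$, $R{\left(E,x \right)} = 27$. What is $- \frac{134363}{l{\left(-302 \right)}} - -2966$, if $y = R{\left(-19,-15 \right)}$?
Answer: $\frac{247766883}{83581} \approx 2964.4$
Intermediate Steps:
$y = 27$
$l{\left(Z \right)} = 531 + Z^{2} + 27 Z$ ($l{\left(Z \right)} = \left(Z^{2} + 27 Z\right) + 531 = 531 + Z^{2} + 27 Z$)
$- \frac{134363}{l{\left(-302 \right)}} - -2966 = - \frac{134363}{531 + \left(-302\right)^{2} + 27 \left(-302\right)} - -2966 = - \frac{134363}{531 + 91204 - 8154} + 2966 = - \frac{134363}{83581} + 2966 = \frac{247766883}{83581}$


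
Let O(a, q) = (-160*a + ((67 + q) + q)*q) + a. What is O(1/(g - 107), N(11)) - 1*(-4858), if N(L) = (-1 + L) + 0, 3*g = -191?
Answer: 2933213/512 ≈ 5728.9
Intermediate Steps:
g = -191/3 (g = (⅓)*(-191) = -191/3 ≈ -63.667)
N(L) = -1 + L
O(a, q) = -159*a + q*(67 + 2*q) (O(a, q) = (-160*a + (67 + 2*q)*q) + a = (-160*a + q*(67 + 2*q)) + a = -159*a + q*(67 + 2*q))
O(1/(g - 107), N(11)) - 1*(-4858) = (-159/(-191/3 - 107) + 2*(-1 + 11)² + 67*(-1 + 11)) - 1*(-4858) = (-159/(-512/3) + 2*10² + 67*10) + 4858 = (-159*(-3/512) + 2*100 + 670) + 4858 = (477/512 + 200 + 670) + 4858 = 445917/512 + 4858 = 2933213/512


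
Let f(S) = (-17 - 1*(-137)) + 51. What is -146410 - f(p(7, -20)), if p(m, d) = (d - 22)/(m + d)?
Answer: -146581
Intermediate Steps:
p(m, d) = (-22 + d)/(d + m)
f(S) = 171 (f(S) = (-17 + 137) + 51 = 120 + 51 = 171)
-146410 - f(p(7, -20)) = -146410 - 1*171 = -146410 - 171 = -146581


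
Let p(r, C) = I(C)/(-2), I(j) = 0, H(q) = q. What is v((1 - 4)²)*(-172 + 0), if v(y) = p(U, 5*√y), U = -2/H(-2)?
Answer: 0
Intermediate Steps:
U = 1 (U = -2/(-2) = -2*(-½) = 1)
p(r, C) = 0 (p(r, C) = 0/(-2) = 0*(-½) = 0)
v(y) = 0
v((1 - 4)²)*(-172 + 0) = 0*(-172 + 0) = 0*(-172) = 0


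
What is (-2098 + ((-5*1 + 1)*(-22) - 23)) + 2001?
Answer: -32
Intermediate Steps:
(-2098 + ((-5*1 + 1)*(-22) - 23)) + 2001 = (-2098 + ((-5 + 1)*(-22) - 23)) + 2001 = (-2098 + (-4*(-22) - 23)) + 2001 = (-2098 + (88 - 23)) + 2001 = (-2098 + 65) + 2001 = -2033 + 2001 = -32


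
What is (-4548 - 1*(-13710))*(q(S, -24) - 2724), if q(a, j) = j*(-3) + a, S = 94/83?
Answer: -2015841564/83 ≈ -2.4287e+7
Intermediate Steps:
S = 94/83 (S = 94*(1/83) = 94/83 ≈ 1.1325)
q(a, j) = a - 3*j (q(a, j) = -3*j + a = a - 3*j)
(-4548 - 1*(-13710))*(q(S, -24) - 2724) = (-4548 - 1*(-13710))*((94/83 - 3*(-24)) - 2724) = (-4548 + 13710)*((94/83 + 72) - 2724) = 9162*(6070/83 - 2724) = 9162*(-220022/83) = -2015841564/83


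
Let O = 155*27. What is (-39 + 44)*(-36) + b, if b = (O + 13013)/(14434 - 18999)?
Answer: -838898/4565 ≈ -183.77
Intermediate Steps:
O = 4185
b = -17198/4565 (b = (4185 + 13013)/(14434 - 18999) = 17198/(-4565) = 17198*(-1/4565) = -17198/4565 ≈ -3.7674)
(-39 + 44)*(-36) + b = (-39 + 44)*(-36) - 17198/4565 = 5*(-36) - 17198/4565 = -180 - 17198/4565 = -838898/4565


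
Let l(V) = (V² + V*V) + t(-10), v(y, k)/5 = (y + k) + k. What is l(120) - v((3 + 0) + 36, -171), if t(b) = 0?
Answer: 30315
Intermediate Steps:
v(y, k) = 5*y + 10*k (v(y, k) = 5*((y + k) + k) = 5*((k + y) + k) = 5*(y + 2*k) = 5*y + 10*k)
l(V) = 2*V² (l(V) = (V² + V*V) + 0 = (V² + V²) + 0 = 2*V² + 0 = 2*V²)
l(120) - v((3 + 0) + 36, -171) = 2*120² - (5*((3 + 0) + 36) + 10*(-171)) = 2*14400 - (5*(3 + 36) - 1710) = 28800 - (5*39 - 1710) = 28800 - (195 - 1710) = 28800 - 1*(-1515) = 28800 + 1515 = 30315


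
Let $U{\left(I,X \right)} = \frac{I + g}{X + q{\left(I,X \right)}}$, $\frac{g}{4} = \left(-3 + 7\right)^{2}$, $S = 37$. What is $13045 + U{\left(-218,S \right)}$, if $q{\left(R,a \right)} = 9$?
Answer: $\frac{299958}{23} \approx 13042.0$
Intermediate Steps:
$g = 64$ ($g = 4 \left(-3 + 7\right)^{2} = 4 \cdot 4^{2} = 4 \cdot 16 = 64$)
$U{\left(I,X \right)} = \frac{64 + I}{9 + X}$ ($U{\left(I,X \right)} = \frac{I + 64}{X + 9} = \frac{64 + I}{9 + X}$)
$13045 + U{\left(-218,S \right)} = 13045 + \frac{64 - 218}{9 + 37} = 13045 + \frac{1}{46} \left(-154\right) = 13045 - \frac{77}{23} = \frac{299958}{23}$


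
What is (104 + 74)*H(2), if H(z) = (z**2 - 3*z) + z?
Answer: 0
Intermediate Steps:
H(z) = z**2 - 2*z
(104 + 74)*H(2) = (104 + 74)*(2*(-2 + 2)) = 178*(2*0) = 178*0 = 0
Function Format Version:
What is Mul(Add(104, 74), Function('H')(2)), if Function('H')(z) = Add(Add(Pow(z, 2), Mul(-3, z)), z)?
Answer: 0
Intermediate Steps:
Function('H')(z) = Add(Pow(z, 2), Mul(-2, z))
Mul(Add(104, 74), Function('H')(2)) = Mul(Add(104, 74), Mul(2, Add(-2, 2))) = Mul(178, Mul(2, 0)) = Mul(178, 0) = 0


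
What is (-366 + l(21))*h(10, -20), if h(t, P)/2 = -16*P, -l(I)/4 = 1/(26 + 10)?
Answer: -2108800/9 ≈ -2.3431e+5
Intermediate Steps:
l(I) = -1/9 (l(I) = -4/(26 + 10) = -4/36 = -4*1/36 = -1/9)
h(t, P) = -32*P (h(t, P) = 2*(-16*P) = -32*P)
(-366 + l(21))*h(10, -20) = (-366 - 1/9)*(-32*(-20)) = -3295/9*640 = -2108800/9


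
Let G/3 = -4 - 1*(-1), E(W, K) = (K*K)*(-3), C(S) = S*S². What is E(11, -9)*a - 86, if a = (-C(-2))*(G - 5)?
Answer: 27130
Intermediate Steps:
C(S) = S³
E(W, K) = -3*K² (E(W, K) = K²*(-3) = -3*K²)
G = -9 (G = 3*(-4 - 1*(-1)) = 3*(-4 + 1) = 3*(-3) = -9)
a = -112 (a = (-1*(-2)³)*(-9 - 5) = -1*(-8)*(-14) = 8*(-14) = -112)
E(11, -9)*a - 86 = -3*(-9)²*(-112) - 86 = -3*81*(-112) - 86 = -243*(-112) - 86 = 27216 - 86 = 27130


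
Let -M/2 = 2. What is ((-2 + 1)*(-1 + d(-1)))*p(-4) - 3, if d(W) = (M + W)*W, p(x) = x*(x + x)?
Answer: -131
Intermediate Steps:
M = -4 (M = -2*2 = -4)
p(x) = 2*x² (p(x) = x*(2*x) = 2*x²)
d(W) = W*(-4 + W) (d(W) = (-4 + W)*W = W*(-4 + W))
((-2 + 1)*(-1 + d(-1)))*p(-4) - 3 = ((-2 + 1)*(-1 - (-4 - 1)))*(2*(-4)²) - 3 = (-(-1 - 1*(-5)))*(2*16) - 3 = -(-1 + 5)*32 - 3 = -1*4*32 - 3 = -4*32 - 3 = -128 - 3 = -131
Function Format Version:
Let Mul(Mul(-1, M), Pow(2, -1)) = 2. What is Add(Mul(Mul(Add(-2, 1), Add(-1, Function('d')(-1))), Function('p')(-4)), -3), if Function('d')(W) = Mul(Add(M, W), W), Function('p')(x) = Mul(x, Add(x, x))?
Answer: -131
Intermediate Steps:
M = -4 (M = Mul(-2, 2) = -4)
Function('p')(x) = Mul(2, Pow(x, 2)) (Function('p')(x) = Mul(x, Mul(2, x)) = Mul(2, Pow(x, 2)))
Function('d')(W) = Mul(W, Add(-4, W)) (Function('d')(W) = Mul(Add(-4, W), W) = Mul(W, Add(-4, W)))
Add(Mul(Mul(Add(-2, 1), Add(-1, Function('d')(-1))), Function('p')(-4)), -3) = Add(Mul(Mul(Add(-2, 1), Add(-1, Mul(-1, Add(-4, -1)))), Mul(2, Pow(-4, 2))), -3) = Add(Mul(Mul(-1, Add(-1, Mul(-1, -5))), Mul(2, 16)), -3) = Add(Mul(Mul(-1, Add(-1, 5)), 32), -3) = Add(Mul(Mul(-1, 4), 32), -3) = Add(Mul(-4, 32), -3) = Add(-128, -3) = -131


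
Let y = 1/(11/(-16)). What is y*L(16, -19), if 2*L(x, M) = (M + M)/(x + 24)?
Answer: 38/55 ≈ 0.69091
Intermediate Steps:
L(x, M) = M/(24 + x) (L(x, M) = ((M + M)/(x + 24))/2 = ((2*M)/(24 + x))/2 = (2*M/(24 + x))/2 = M/(24 + x))
y = -16/11 (y = 1/(11*(-1/16)) = 1/(-11/16) = -16/11 ≈ -1.4545)
y*L(16, -19) = -(-304)/(11*(24 + 16)) = -(-304)/(11*40) = -16/11*(-19/40) = 38/55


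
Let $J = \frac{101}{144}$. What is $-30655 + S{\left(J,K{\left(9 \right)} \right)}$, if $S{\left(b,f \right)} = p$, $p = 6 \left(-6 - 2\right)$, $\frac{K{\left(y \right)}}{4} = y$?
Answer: $-30703$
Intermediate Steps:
$K{\left(y \right)} = 4 y$
$J = \frac{101}{144}$ ($J = 101 \cdot \frac{1}{144} = \frac{101}{144} \approx 0.70139$)
$p = -48$ ($p = 6 \left(-8\right) = -48$)
$S{\left(b,f \right)} = -48$
$-30655 + S{\left(J,K{\left(9 \right)} \right)} = -30655 - 48 = -30703$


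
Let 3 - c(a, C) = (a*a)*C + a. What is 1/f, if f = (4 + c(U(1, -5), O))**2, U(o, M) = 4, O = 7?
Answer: 1/11881 ≈ 8.4168e-5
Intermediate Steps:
c(a, C) = 3 - a - C*a**2 (c(a, C) = 3 - ((a*a)*C + a) = 3 - (a**2*C + a) = 3 - (C*a**2 + a) = 3 - (a + C*a**2) = 3 + (-a - C*a**2) = 3 - a - C*a**2)
f = 11881 (f = (4 + (3 - 1*4 - 1*7*4**2))**2 = (4 + (3 - 4 - 1*7*16))**2 = (4 + (3 - 4 - 112))**2 = (4 - 113)**2 = (-109)**2 = 11881)
1/f = 1/11881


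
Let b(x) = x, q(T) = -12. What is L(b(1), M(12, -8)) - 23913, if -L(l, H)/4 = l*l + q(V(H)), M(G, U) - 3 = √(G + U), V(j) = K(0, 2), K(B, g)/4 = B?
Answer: -23869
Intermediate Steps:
K(B, g) = 4*B
V(j) = 0 (V(j) = 4*0 = 0)
M(G, U) = 3 + √(G + U)
L(l, H) = 48 - 4*l² (L(l, H) = -4*(l*l - 12) = -4*(l² - 12) = -4*(-12 + l²) = 48 - 4*l²)
L(b(1), M(12, -8)) - 23913 = (48 - 4*1²) - 23913 = (48 - 4*1) - 23913 = (48 - 4) - 23913 = 44 - 23913 = -23869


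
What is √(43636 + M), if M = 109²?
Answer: 7*√1133 ≈ 235.62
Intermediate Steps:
M = 11881
√(43636 + M) = √(43636 + 11881) = √55517 = 7*√1133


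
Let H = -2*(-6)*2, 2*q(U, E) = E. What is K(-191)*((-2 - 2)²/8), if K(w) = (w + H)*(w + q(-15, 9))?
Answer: 62291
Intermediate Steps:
q(U, E) = E/2
H = 24 (H = 12*2 = 24)
K(w) = (24 + w)*(9/2 + w) (K(w) = (w + 24)*(w + (½)*9) = (24 + w)*(w + 9/2) = (24 + w)*(9/2 + w))
K(-191)*((-2 - 2)²/8) = (108 + (-191)² + (57/2)*(-191))*((-2 - 2)²/8) = (108 + 36481 - 10887/2)*((-4)²*(⅛)) = 62291*(16*(⅛))/2 = (62291/2)*2 = 62291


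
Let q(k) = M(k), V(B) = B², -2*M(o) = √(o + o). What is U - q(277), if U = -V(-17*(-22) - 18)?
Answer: -126736 + √554/2 ≈ -1.2672e+5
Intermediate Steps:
M(o) = -√2*√o/2 (M(o) = -√(o + o)/2 = -√2*√o/2)
q(k) = -√2*√k/2
U = -126736 (U = -(-17*(-22) - 18)² = -(374 - 18)² = -1*356² = -1*126736 = -126736)
U - q(277) = -126736 - (-1)*√2*√277/2 = -126736 - (-1)*√554/2 = -126736 + √554/2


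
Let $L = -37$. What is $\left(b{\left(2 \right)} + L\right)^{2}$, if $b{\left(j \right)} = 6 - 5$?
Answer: $1296$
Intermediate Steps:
$b{\left(j \right)} = 1$
$\left(b{\left(2 \right)} + L\right)^{2} = \left(1 - 37\right)^{2} = \left(-36\right)^{2} = 1296$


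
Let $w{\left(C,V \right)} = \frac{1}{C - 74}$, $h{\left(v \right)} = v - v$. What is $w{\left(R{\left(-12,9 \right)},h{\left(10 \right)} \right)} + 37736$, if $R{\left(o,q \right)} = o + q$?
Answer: $\frac{2905671}{77} \approx 37736.0$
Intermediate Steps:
$h{\left(v \right)} = 0$
$w{\left(C,V \right)} = \frac{1}{-74 + C}$
$w{\left(R{\left(-12,9 \right)},h{\left(10 \right)} \right)} + 37736 = \frac{1}{-74 + \left(-12 + 9\right)} + 37736 = \frac{1}{-74 - 3} + 37736 = \frac{1}{-77} + 37736 = - \frac{1}{77} + 37736 = \frac{2905671}{77}$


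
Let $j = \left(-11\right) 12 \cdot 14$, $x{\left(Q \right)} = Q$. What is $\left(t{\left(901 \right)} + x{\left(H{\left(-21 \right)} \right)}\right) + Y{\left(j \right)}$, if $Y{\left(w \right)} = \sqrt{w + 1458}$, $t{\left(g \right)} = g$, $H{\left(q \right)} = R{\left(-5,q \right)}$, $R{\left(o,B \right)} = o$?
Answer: $896 + i \sqrt{390} \approx 896.0 + 19.748 i$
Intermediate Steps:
$H{\left(q \right)} = -5$
$j = -1848$ ($j = \left(-132\right) 14 = -1848$)
$Y{\left(w \right)} = \sqrt{1458 + w}$
$\left(t{\left(901 \right)} + x{\left(H{\left(-21 \right)} \right)}\right) + Y{\left(j \right)} = \left(901 - 5\right) + \sqrt{1458 - 1848} = 896 + \sqrt{-390} = 896 + i \sqrt{390}$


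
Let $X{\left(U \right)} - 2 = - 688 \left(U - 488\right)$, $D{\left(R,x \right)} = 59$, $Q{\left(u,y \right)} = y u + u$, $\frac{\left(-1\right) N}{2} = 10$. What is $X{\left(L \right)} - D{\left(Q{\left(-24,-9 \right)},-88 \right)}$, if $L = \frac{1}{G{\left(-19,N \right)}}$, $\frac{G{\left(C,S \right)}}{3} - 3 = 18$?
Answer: $\frac{21147593}{63} \approx 3.3568 \cdot 10^{5}$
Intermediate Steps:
$N = -20$ ($N = \left(-2\right) 10 = -20$)
$Q{\left(u,y \right)} = u + u y$ ($Q{\left(u,y \right)} = u y + u = u + u y$)
$G{\left(C,S \right)} = 63$ ($G{\left(C,S \right)} = 9 + 3 \cdot 18 = 9 + 54 = 63$)
$L = \frac{1}{63} \approx 0.015873$
$X{\left(U \right)} = 335746 - 688 U$ ($X{\left(U \right)} = 2 - 688 \left(U - 488\right) = 2 - 688 \left(-488 + U\right) = 2 - \left(-335744 + 688 U\right) = 335746 - 688 U$)
$X{\left(L \right)} - D{\left(Q{\left(-24,-9 \right)},-88 \right)} = \left(335746 - \frac{688}{63}\right) - 59 = \frac{21151310}{63} - 59 = \frac{21147593}{63}$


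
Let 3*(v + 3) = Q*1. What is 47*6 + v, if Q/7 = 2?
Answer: 851/3 ≈ 283.67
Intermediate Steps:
Q = 14 (Q = 7*2 = 14)
v = 5/3 (v = -3 + (14*1)/3 = -3 + (⅓)*14 = -3 + 14/3 = 5/3 ≈ 1.6667)
47*6 + v = 47*6 + 5/3 = 282 + 5/3 = 851/3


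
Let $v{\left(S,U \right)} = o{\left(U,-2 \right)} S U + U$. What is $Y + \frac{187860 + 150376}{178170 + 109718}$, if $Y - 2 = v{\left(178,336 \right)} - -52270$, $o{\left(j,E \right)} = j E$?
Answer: $- \frac{2888838537137}{71972} \approx -4.0138 \cdot 10^{7}$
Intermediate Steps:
$o{\left(j,E \right)} = E j$
$v{\left(S,U \right)} = U - 2 S U^{2}$ ($v{\left(S,U \right)} = - 2 U S U + U = - 2 S U U + U = - 2 S U^{2} + U = U - 2 S U^{2}$)
$Y = -40138368$ ($Y = 2 + \left(336 \left(1 - 356 \cdot 336\right) - -52270\right) = 2 + \left(336 \left(1 - 119616\right) + 52270\right) = 2 + \left(336 \left(-119615\right) + 52270\right) = 2 + \left(-40190640 + 52270\right) = 2 - 40138370 = -40138368$)
$Y + \frac{187860 + 150376}{178170 + 109718} = -40138368 + \frac{187860 + 150376}{178170 + 109718} = -40138368 + \frac{338236}{287888} = -40138368 + 338236 \cdot \frac{1}{287888} = -40138368 + \frac{84559}{71972} = - \frac{2888838537137}{71972}$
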